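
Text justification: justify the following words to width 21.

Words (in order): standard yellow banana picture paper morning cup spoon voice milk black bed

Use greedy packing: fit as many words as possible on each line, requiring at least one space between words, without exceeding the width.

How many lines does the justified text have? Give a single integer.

Answer: 4

Derivation:
Line 1: ['standard', 'yellow'] (min_width=15, slack=6)
Line 2: ['banana', 'picture', 'paper'] (min_width=20, slack=1)
Line 3: ['morning', 'cup', 'spoon'] (min_width=17, slack=4)
Line 4: ['voice', 'milk', 'black', 'bed'] (min_width=20, slack=1)
Total lines: 4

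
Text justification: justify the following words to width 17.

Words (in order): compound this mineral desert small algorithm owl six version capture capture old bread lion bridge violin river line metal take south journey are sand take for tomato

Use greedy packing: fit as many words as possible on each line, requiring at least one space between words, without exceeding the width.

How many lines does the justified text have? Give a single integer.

Answer: 11

Derivation:
Line 1: ['compound', 'this'] (min_width=13, slack=4)
Line 2: ['mineral', 'desert'] (min_width=14, slack=3)
Line 3: ['small', 'algorithm'] (min_width=15, slack=2)
Line 4: ['owl', 'six', 'version'] (min_width=15, slack=2)
Line 5: ['capture', 'capture'] (min_width=15, slack=2)
Line 6: ['old', 'bread', 'lion'] (min_width=14, slack=3)
Line 7: ['bridge', 'violin'] (min_width=13, slack=4)
Line 8: ['river', 'line', 'metal'] (min_width=16, slack=1)
Line 9: ['take', 'south'] (min_width=10, slack=7)
Line 10: ['journey', 'are', 'sand'] (min_width=16, slack=1)
Line 11: ['take', 'for', 'tomato'] (min_width=15, slack=2)
Total lines: 11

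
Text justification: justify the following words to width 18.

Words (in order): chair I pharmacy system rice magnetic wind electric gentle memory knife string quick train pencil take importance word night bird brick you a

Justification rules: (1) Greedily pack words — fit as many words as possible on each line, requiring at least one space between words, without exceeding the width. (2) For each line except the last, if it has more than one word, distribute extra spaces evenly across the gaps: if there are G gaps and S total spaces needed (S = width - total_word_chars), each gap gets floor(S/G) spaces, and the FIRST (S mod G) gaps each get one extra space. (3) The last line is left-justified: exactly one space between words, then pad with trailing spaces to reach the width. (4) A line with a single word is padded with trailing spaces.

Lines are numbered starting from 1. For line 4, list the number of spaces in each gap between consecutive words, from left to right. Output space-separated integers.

Answer: 4

Derivation:
Line 1: ['chair', 'I', 'pharmacy'] (min_width=16, slack=2)
Line 2: ['system', 'rice'] (min_width=11, slack=7)
Line 3: ['magnetic', 'wind'] (min_width=13, slack=5)
Line 4: ['electric', 'gentle'] (min_width=15, slack=3)
Line 5: ['memory', 'knife'] (min_width=12, slack=6)
Line 6: ['string', 'quick', 'train'] (min_width=18, slack=0)
Line 7: ['pencil', 'take'] (min_width=11, slack=7)
Line 8: ['importance', 'word'] (min_width=15, slack=3)
Line 9: ['night', 'bird', 'brick'] (min_width=16, slack=2)
Line 10: ['you', 'a'] (min_width=5, slack=13)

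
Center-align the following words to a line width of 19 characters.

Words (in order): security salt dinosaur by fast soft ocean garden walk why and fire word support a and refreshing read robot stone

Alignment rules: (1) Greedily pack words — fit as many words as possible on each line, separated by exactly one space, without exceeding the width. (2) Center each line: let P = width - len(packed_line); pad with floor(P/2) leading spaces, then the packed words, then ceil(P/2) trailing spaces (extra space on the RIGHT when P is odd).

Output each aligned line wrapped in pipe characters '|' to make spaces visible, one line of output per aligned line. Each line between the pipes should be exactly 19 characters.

Answer: |   security salt   |
| dinosaur by fast  |
| soft ocean garden |
| walk why and fire |
|word support a and |
|  refreshing read  |
|    robot stone    |

Derivation:
Line 1: ['security', 'salt'] (min_width=13, slack=6)
Line 2: ['dinosaur', 'by', 'fast'] (min_width=16, slack=3)
Line 3: ['soft', 'ocean', 'garden'] (min_width=17, slack=2)
Line 4: ['walk', 'why', 'and', 'fire'] (min_width=17, slack=2)
Line 5: ['word', 'support', 'a', 'and'] (min_width=18, slack=1)
Line 6: ['refreshing', 'read'] (min_width=15, slack=4)
Line 7: ['robot', 'stone'] (min_width=11, slack=8)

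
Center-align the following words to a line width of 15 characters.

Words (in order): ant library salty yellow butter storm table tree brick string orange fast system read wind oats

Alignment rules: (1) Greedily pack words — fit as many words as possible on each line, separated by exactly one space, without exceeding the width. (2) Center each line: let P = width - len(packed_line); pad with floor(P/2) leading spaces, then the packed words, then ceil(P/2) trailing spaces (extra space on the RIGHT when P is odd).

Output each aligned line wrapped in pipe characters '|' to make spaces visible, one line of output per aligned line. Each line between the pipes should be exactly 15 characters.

Line 1: ['ant', 'library'] (min_width=11, slack=4)
Line 2: ['salty', 'yellow'] (min_width=12, slack=3)
Line 3: ['butter', 'storm'] (min_width=12, slack=3)
Line 4: ['table', 'tree'] (min_width=10, slack=5)
Line 5: ['brick', 'string'] (min_width=12, slack=3)
Line 6: ['orange', 'fast'] (min_width=11, slack=4)
Line 7: ['system', 'read'] (min_width=11, slack=4)
Line 8: ['wind', 'oats'] (min_width=9, slack=6)

Answer: |  ant library  |
| salty yellow  |
| butter storm  |
|  table tree   |
| brick string  |
|  orange fast  |
|  system read  |
|   wind oats   |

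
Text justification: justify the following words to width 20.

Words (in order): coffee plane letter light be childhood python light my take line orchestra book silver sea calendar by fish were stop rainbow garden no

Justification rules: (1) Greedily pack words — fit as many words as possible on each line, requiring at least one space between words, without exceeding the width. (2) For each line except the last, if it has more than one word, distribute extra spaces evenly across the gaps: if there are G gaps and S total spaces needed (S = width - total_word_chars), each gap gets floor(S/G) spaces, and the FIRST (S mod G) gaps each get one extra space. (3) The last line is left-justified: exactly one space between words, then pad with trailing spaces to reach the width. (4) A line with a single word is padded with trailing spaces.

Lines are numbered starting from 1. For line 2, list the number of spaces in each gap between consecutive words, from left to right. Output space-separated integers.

Line 1: ['coffee', 'plane', 'letter'] (min_width=19, slack=1)
Line 2: ['light', 'be', 'childhood'] (min_width=18, slack=2)
Line 3: ['python', 'light', 'my', 'take'] (min_width=20, slack=0)
Line 4: ['line', 'orchestra', 'book'] (min_width=19, slack=1)
Line 5: ['silver', 'sea', 'calendar'] (min_width=19, slack=1)
Line 6: ['by', 'fish', 'were', 'stop'] (min_width=17, slack=3)
Line 7: ['rainbow', 'garden', 'no'] (min_width=17, slack=3)

Answer: 2 2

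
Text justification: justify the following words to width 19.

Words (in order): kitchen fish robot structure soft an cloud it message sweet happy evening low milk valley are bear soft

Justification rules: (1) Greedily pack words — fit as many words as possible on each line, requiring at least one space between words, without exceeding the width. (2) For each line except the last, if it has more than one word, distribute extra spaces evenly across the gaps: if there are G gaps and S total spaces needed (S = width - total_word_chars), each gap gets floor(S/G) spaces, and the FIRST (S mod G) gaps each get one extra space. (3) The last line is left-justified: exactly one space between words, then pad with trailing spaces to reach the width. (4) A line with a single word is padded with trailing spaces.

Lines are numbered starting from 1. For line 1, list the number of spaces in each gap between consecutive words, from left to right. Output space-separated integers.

Line 1: ['kitchen', 'fish', 'robot'] (min_width=18, slack=1)
Line 2: ['structure', 'soft', 'an'] (min_width=17, slack=2)
Line 3: ['cloud', 'it', 'message'] (min_width=16, slack=3)
Line 4: ['sweet', 'happy', 'evening'] (min_width=19, slack=0)
Line 5: ['low', 'milk', 'valley', 'are'] (min_width=19, slack=0)
Line 6: ['bear', 'soft'] (min_width=9, slack=10)

Answer: 2 1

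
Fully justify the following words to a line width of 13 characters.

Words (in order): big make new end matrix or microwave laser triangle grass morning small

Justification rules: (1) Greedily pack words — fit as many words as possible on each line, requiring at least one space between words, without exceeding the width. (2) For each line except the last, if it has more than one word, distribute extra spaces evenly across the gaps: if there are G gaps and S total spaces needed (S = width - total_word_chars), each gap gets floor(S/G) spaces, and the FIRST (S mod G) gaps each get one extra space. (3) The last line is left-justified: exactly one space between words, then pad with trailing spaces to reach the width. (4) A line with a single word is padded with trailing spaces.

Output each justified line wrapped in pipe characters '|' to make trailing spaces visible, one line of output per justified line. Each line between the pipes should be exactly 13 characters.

Line 1: ['big', 'make', 'new'] (min_width=12, slack=1)
Line 2: ['end', 'matrix', 'or'] (min_width=13, slack=0)
Line 3: ['microwave'] (min_width=9, slack=4)
Line 4: ['laser'] (min_width=5, slack=8)
Line 5: ['triangle'] (min_width=8, slack=5)
Line 6: ['grass', 'morning'] (min_width=13, slack=0)
Line 7: ['small'] (min_width=5, slack=8)

Answer: |big  make new|
|end matrix or|
|microwave    |
|laser        |
|triangle     |
|grass morning|
|small        |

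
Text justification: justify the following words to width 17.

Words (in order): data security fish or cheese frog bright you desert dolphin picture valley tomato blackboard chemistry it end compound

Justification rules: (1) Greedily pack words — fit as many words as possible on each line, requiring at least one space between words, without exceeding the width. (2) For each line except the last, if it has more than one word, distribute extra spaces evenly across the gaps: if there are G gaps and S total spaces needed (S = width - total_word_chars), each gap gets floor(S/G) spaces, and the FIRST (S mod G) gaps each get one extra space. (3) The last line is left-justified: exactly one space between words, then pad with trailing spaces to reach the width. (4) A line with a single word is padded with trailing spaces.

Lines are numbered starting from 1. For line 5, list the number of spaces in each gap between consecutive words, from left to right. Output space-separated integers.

Line 1: ['data', 'security'] (min_width=13, slack=4)
Line 2: ['fish', 'or', 'cheese'] (min_width=14, slack=3)
Line 3: ['frog', 'bright', 'you'] (min_width=15, slack=2)
Line 4: ['desert', 'dolphin'] (min_width=14, slack=3)
Line 5: ['picture', 'valley'] (min_width=14, slack=3)
Line 6: ['tomato', 'blackboard'] (min_width=17, slack=0)
Line 7: ['chemistry', 'it', 'end'] (min_width=16, slack=1)
Line 8: ['compound'] (min_width=8, slack=9)

Answer: 4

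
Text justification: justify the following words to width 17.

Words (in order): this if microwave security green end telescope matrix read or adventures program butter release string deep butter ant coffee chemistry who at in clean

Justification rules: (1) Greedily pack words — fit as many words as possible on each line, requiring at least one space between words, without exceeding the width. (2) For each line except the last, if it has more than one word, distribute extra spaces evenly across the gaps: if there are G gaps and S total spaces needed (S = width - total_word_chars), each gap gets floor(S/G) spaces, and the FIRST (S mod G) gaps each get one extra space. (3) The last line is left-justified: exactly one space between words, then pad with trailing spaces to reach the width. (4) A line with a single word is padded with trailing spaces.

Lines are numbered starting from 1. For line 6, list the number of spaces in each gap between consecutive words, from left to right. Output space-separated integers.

Answer: 4

Derivation:
Line 1: ['this', 'if', 'microwave'] (min_width=17, slack=0)
Line 2: ['security', 'green'] (min_width=14, slack=3)
Line 3: ['end', 'telescope'] (min_width=13, slack=4)
Line 4: ['matrix', 'read', 'or'] (min_width=14, slack=3)
Line 5: ['adventures'] (min_width=10, slack=7)
Line 6: ['program', 'butter'] (min_width=14, slack=3)
Line 7: ['release', 'string'] (min_width=14, slack=3)
Line 8: ['deep', 'butter', 'ant'] (min_width=15, slack=2)
Line 9: ['coffee', 'chemistry'] (min_width=16, slack=1)
Line 10: ['who', 'at', 'in', 'clean'] (min_width=15, slack=2)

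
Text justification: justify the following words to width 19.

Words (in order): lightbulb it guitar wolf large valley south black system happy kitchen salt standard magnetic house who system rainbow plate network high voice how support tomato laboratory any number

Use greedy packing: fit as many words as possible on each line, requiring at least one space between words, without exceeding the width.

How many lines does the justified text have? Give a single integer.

Answer: 11

Derivation:
Line 1: ['lightbulb', 'it', 'guitar'] (min_width=19, slack=0)
Line 2: ['wolf', 'large', 'valley'] (min_width=17, slack=2)
Line 3: ['south', 'black', 'system'] (min_width=18, slack=1)
Line 4: ['happy', 'kitchen', 'salt'] (min_width=18, slack=1)
Line 5: ['standard', 'magnetic'] (min_width=17, slack=2)
Line 6: ['house', 'who', 'system'] (min_width=16, slack=3)
Line 7: ['rainbow', 'plate'] (min_width=13, slack=6)
Line 8: ['network', 'high', 'voice'] (min_width=18, slack=1)
Line 9: ['how', 'support', 'tomato'] (min_width=18, slack=1)
Line 10: ['laboratory', 'any'] (min_width=14, slack=5)
Line 11: ['number'] (min_width=6, slack=13)
Total lines: 11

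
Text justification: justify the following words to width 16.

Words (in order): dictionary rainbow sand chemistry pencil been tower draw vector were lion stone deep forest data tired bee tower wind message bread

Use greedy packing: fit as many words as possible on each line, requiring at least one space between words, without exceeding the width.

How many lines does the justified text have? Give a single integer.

Answer: 10

Derivation:
Line 1: ['dictionary'] (min_width=10, slack=6)
Line 2: ['rainbow', 'sand'] (min_width=12, slack=4)
Line 3: ['chemistry', 'pencil'] (min_width=16, slack=0)
Line 4: ['been', 'tower', 'draw'] (min_width=15, slack=1)
Line 5: ['vector', 'were', 'lion'] (min_width=16, slack=0)
Line 6: ['stone', 'deep'] (min_width=10, slack=6)
Line 7: ['forest', 'data'] (min_width=11, slack=5)
Line 8: ['tired', 'bee', 'tower'] (min_width=15, slack=1)
Line 9: ['wind', 'message'] (min_width=12, slack=4)
Line 10: ['bread'] (min_width=5, slack=11)
Total lines: 10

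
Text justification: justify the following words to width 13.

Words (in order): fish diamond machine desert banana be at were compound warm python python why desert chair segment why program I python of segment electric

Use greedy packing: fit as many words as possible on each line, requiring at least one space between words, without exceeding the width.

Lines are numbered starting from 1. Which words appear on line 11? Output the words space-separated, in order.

Answer: segment

Derivation:
Line 1: ['fish', 'diamond'] (min_width=12, slack=1)
Line 2: ['machine'] (min_width=7, slack=6)
Line 3: ['desert', 'banana'] (min_width=13, slack=0)
Line 4: ['be', 'at', 'were'] (min_width=10, slack=3)
Line 5: ['compound', 'warm'] (min_width=13, slack=0)
Line 6: ['python', 'python'] (min_width=13, slack=0)
Line 7: ['why', 'desert'] (min_width=10, slack=3)
Line 8: ['chair', 'segment'] (min_width=13, slack=0)
Line 9: ['why', 'program', 'I'] (min_width=13, slack=0)
Line 10: ['python', 'of'] (min_width=9, slack=4)
Line 11: ['segment'] (min_width=7, slack=6)
Line 12: ['electric'] (min_width=8, slack=5)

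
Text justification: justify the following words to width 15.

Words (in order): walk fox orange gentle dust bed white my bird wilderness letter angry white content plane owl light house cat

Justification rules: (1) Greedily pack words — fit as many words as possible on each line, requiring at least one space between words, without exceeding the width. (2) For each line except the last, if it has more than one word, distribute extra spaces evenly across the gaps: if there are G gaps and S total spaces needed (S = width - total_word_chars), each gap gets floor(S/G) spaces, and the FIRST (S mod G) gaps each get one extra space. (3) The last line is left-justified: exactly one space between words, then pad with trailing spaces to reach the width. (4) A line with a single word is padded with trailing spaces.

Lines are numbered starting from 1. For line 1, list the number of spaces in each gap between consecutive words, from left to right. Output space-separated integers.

Answer: 1 1

Derivation:
Line 1: ['walk', 'fox', 'orange'] (min_width=15, slack=0)
Line 2: ['gentle', 'dust', 'bed'] (min_width=15, slack=0)
Line 3: ['white', 'my', 'bird'] (min_width=13, slack=2)
Line 4: ['wilderness'] (min_width=10, slack=5)
Line 5: ['letter', 'angry'] (min_width=12, slack=3)
Line 6: ['white', 'content'] (min_width=13, slack=2)
Line 7: ['plane', 'owl', 'light'] (min_width=15, slack=0)
Line 8: ['house', 'cat'] (min_width=9, slack=6)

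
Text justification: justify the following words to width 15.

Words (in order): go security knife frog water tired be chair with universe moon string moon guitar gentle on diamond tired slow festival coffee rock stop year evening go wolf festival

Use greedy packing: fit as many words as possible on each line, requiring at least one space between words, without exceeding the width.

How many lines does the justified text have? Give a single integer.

Line 1: ['go', 'security'] (min_width=11, slack=4)
Line 2: ['knife', 'frog'] (min_width=10, slack=5)
Line 3: ['water', 'tired', 'be'] (min_width=14, slack=1)
Line 4: ['chair', 'with'] (min_width=10, slack=5)
Line 5: ['universe', 'moon'] (min_width=13, slack=2)
Line 6: ['string', 'moon'] (min_width=11, slack=4)
Line 7: ['guitar', 'gentle'] (min_width=13, slack=2)
Line 8: ['on', 'diamond'] (min_width=10, slack=5)
Line 9: ['tired', 'slow'] (min_width=10, slack=5)
Line 10: ['festival', 'coffee'] (min_width=15, slack=0)
Line 11: ['rock', 'stop', 'year'] (min_width=14, slack=1)
Line 12: ['evening', 'go', 'wolf'] (min_width=15, slack=0)
Line 13: ['festival'] (min_width=8, slack=7)
Total lines: 13

Answer: 13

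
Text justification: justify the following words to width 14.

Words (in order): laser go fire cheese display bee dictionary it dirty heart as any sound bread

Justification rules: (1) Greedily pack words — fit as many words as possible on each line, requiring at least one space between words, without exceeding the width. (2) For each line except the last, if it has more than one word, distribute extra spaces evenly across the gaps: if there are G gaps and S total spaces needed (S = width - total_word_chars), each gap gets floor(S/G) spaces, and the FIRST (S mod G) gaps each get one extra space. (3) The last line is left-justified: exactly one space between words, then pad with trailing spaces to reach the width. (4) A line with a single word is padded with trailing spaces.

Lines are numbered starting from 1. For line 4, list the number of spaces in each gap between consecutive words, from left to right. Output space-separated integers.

Answer: 1 1

Derivation:
Line 1: ['laser', 'go', 'fire'] (min_width=13, slack=1)
Line 2: ['cheese', 'display'] (min_width=14, slack=0)
Line 3: ['bee', 'dictionary'] (min_width=14, slack=0)
Line 4: ['it', 'dirty', 'heart'] (min_width=14, slack=0)
Line 5: ['as', 'any', 'sound'] (min_width=12, slack=2)
Line 6: ['bread'] (min_width=5, slack=9)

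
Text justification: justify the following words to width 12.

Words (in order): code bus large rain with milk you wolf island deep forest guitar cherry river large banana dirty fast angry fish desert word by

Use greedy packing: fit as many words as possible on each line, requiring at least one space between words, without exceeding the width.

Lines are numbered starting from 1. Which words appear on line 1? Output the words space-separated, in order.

Line 1: ['code', 'bus'] (min_width=8, slack=4)
Line 2: ['large', 'rain'] (min_width=10, slack=2)
Line 3: ['with', 'milk'] (min_width=9, slack=3)
Line 4: ['you', 'wolf'] (min_width=8, slack=4)
Line 5: ['island', 'deep'] (min_width=11, slack=1)
Line 6: ['forest'] (min_width=6, slack=6)
Line 7: ['guitar'] (min_width=6, slack=6)
Line 8: ['cherry', 'river'] (min_width=12, slack=0)
Line 9: ['large', 'banana'] (min_width=12, slack=0)
Line 10: ['dirty', 'fast'] (min_width=10, slack=2)
Line 11: ['angry', 'fish'] (min_width=10, slack=2)
Line 12: ['desert', 'word'] (min_width=11, slack=1)
Line 13: ['by'] (min_width=2, slack=10)

Answer: code bus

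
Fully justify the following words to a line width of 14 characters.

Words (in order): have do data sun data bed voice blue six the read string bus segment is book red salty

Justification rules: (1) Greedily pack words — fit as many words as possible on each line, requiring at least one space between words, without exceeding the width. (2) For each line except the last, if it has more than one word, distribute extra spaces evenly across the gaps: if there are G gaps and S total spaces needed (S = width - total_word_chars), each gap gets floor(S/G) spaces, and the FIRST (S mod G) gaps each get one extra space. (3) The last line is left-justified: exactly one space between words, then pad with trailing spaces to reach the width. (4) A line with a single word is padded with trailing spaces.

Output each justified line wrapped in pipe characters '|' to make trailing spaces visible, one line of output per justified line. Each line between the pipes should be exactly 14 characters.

Answer: |have  do  data|
|sun  data  bed|
|voice blue six|
|the       read|
|string     bus|
|segment     is|
|book red salty|

Derivation:
Line 1: ['have', 'do', 'data'] (min_width=12, slack=2)
Line 2: ['sun', 'data', 'bed'] (min_width=12, slack=2)
Line 3: ['voice', 'blue', 'six'] (min_width=14, slack=0)
Line 4: ['the', 'read'] (min_width=8, slack=6)
Line 5: ['string', 'bus'] (min_width=10, slack=4)
Line 6: ['segment', 'is'] (min_width=10, slack=4)
Line 7: ['book', 'red', 'salty'] (min_width=14, slack=0)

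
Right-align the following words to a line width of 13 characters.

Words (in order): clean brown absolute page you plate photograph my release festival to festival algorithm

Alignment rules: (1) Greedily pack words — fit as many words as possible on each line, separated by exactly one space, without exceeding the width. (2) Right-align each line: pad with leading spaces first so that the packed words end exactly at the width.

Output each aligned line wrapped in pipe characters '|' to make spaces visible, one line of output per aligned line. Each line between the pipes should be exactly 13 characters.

Line 1: ['clean', 'brown'] (min_width=11, slack=2)
Line 2: ['absolute', 'page'] (min_width=13, slack=0)
Line 3: ['you', 'plate'] (min_width=9, slack=4)
Line 4: ['photograph', 'my'] (min_width=13, slack=0)
Line 5: ['release'] (min_width=7, slack=6)
Line 6: ['festival', 'to'] (min_width=11, slack=2)
Line 7: ['festival'] (min_width=8, slack=5)
Line 8: ['algorithm'] (min_width=9, slack=4)

Answer: |  clean brown|
|absolute page|
|    you plate|
|photograph my|
|      release|
|  festival to|
|     festival|
|    algorithm|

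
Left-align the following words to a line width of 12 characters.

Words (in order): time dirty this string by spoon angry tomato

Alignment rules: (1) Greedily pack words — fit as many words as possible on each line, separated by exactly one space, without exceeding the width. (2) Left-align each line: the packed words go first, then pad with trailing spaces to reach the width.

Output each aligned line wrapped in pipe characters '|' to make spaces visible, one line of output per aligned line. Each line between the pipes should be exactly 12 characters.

Line 1: ['time', 'dirty'] (min_width=10, slack=2)
Line 2: ['this', 'string'] (min_width=11, slack=1)
Line 3: ['by', 'spoon'] (min_width=8, slack=4)
Line 4: ['angry', 'tomato'] (min_width=12, slack=0)

Answer: |time dirty  |
|this string |
|by spoon    |
|angry tomato|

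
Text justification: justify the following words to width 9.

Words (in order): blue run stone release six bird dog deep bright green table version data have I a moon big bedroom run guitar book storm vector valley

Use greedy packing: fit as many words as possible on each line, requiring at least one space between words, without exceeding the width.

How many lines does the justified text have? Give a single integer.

Line 1: ['blue', 'run'] (min_width=8, slack=1)
Line 2: ['stone'] (min_width=5, slack=4)
Line 3: ['release'] (min_width=7, slack=2)
Line 4: ['six', 'bird'] (min_width=8, slack=1)
Line 5: ['dog', 'deep'] (min_width=8, slack=1)
Line 6: ['bright'] (min_width=6, slack=3)
Line 7: ['green'] (min_width=5, slack=4)
Line 8: ['table'] (min_width=5, slack=4)
Line 9: ['version'] (min_width=7, slack=2)
Line 10: ['data', 'have'] (min_width=9, slack=0)
Line 11: ['I', 'a', 'moon'] (min_width=8, slack=1)
Line 12: ['big'] (min_width=3, slack=6)
Line 13: ['bedroom'] (min_width=7, slack=2)
Line 14: ['run'] (min_width=3, slack=6)
Line 15: ['guitar'] (min_width=6, slack=3)
Line 16: ['book'] (min_width=4, slack=5)
Line 17: ['storm'] (min_width=5, slack=4)
Line 18: ['vector'] (min_width=6, slack=3)
Line 19: ['valley'] (min_width=6, slack=3)
Total lines: 19

Answer: 19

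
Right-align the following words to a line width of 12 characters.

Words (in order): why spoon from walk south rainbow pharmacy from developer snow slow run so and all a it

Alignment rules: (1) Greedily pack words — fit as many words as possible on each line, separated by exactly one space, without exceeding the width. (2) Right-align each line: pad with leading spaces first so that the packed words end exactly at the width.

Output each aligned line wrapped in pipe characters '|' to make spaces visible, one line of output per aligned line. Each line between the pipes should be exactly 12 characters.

Answer: |   why spoon|
|   from walk|
|       south|
|     rainbow|
|    pharmacy|
|        from|
|   developer|
|   snow slow|
|  run so and|
|    all a it|

Derivation:
Line 1: ['why', 'spoon'] (min_width=9, slack=3)
Line 2: ['from', 'walk'] (min_width=9, slack=3)
Line 3: ['south'] (min_width=5, slack=7)
Line 4: ['rainbow'] (min_width=7, slack=5)
Line 5: ['pharmacy'] (min_width=8, slack=4)
Line 6: ['from'] (min_width=4, slack=8)
Line 7: ['developer'] (min_width=9, slack=3)
Line 8: ['snow', 'slow'] (min_width=9, slack=3)
Line 9: ['run', 'so', 'and'] (min_width=10, slack=2)
Line 10: ['all', 'a', 'it'] (min_width=8, slack=4)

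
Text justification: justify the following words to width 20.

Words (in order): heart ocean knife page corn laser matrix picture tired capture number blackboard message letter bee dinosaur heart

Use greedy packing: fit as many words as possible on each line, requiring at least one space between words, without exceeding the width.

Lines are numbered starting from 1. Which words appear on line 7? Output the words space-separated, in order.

Line 1: ['heart', 'ocean', 'knife'] (min_width=17, slack=3)
Line 2: ['page', 'corn', 'laser'] (min_width=15, slack=5)
Line 3: ['matrix', 'picture', 'tired'] (min_width=20, slack=0)
Line 4: ['capture', 'number'] (min_width=14, slack=6)
Line 5: ['blackboard', 'message'] (min_width=18, slack=2)
Line 6: ['letter', 'bee', 'dinosaur'] (min_width=19, slack=1)
Line 7: ['heart'] (min_width=5, slack=15)

Answer: heart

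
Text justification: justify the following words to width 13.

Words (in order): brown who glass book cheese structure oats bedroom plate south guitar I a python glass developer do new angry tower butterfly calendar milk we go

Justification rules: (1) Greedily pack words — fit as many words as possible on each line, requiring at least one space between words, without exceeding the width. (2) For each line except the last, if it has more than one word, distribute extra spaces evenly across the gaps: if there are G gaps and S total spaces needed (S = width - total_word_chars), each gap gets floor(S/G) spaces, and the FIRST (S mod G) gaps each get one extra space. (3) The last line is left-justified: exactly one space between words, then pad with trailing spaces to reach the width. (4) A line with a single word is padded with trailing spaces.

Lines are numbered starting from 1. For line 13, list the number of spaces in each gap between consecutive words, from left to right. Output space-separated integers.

Answer: 1

Derivation:
Line 1: ['brown', 'who'] (min_width=9, slack=4)
Line 2: ['glass', 'book'] (min_width=10, slack=3)
Line 3: ['cheese'] (min_width=6, slack=7)
Line 4: ['structure'] (min_width=9, slack=4)
Line 5: ['oats', 'bedroom'] (min_width=12, slack=1)
Line 6: ['plate', 'south'] (min_width=11, slack=2)
Line 7: ['guitar', 'I', 'a'] (min_width=10, slack=3)
Line 8: ['python', 'glass'] (min_width=12, slack=1)
Line 9: ['developer', 'do'] (min_width=12, slack=1)
Line 10: ['new', 'angry'] (min_width=9, slack=4)
Line 11: ['tower'] (min_width=5, slack=8)
Line 12: ['butterfly'] (min_width=9, slack=4)
Line 13: ['calendar', 'milk'] (min_width=13, slack=0)
Line 14: ['we', 'go'] (min_width=5, slack=8)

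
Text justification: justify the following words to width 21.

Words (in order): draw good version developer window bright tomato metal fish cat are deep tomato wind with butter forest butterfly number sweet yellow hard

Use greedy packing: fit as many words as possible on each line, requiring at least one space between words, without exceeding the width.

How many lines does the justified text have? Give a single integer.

Answer: 8

Derivation:
Line 1: ['draw', 'good', 'version'] (min_width=17, slack=4)
Line 2: ['developer', 'window'] (min_width=16, slack=5)
Line 3: ['bright', 'tomato', 'metal'] (min_width=19, slack=2)
Line 4: ['fish', 'cat', 'are', 'deep'] (min_width=17, slack=4)
Line 5: ['tomato', 'wind', 'with'] (min_width=16, slack=5)
Line 6: ['butter', 'forest'] (min_width=13, slack=8)
Line 7: ['butterfly', 'number'] (min_width=16, slack=5)
Line 8: ['sweet', 'yellow', 'hard'] (min_width=17, slack=4)
Total lines: 8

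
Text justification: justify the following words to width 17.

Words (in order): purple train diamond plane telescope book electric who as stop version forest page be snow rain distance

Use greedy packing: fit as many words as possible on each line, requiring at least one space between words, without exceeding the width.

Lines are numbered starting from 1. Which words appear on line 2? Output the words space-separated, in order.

Answer: diamond plane

Derivation:
Line 1: ['purple', 'train'] (min_width=12, slack=5)
Line 2: ['diamond', 'plane'] (min_width=13, slack=4)
Line 3: ['telescope', 'book'] (min_width=14, slack=3)
Line 4: ['electric', 'who', 'as'] (min_width=15, slack=2)
Line 5: ['stop', 'version'] (min_width=12, slack=5)
Line 6: ['forest', 'page', 'be'] (min_width=14, slack=3)
Line 7: ['snow', 'rain'] (min_width=9, slack=8)
Line 8: ['distance'] (min_width=8, slack=9)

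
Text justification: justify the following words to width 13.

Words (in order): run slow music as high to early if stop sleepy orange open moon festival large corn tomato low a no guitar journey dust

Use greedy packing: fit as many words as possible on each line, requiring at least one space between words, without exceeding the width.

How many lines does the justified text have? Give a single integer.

Line 1: ['run', 'slow'] (min_width=8, slack=5)
Line 2: ['music', 'as', 'high'] (min_width=13, slack=0)
Line 3: ['to', 'early', 'if'] (min_width=11, slack=2)
Line 4: ['stop', 'sleepy'] (min_width=11, slack=2)
Line 5: ['orange', 'open'] (min_width=11, slack=2)
Line 6: ['moon', 'festival'] (min_width=13, slack=0)
Line 7: ['large', 'corn'] (min_width=10, slack=3)
Line 8: ['tomato', 'low', 'a'] (min_width=12, slack=1)
Line 9: ['no', 'guitar'] (min_width=9, slack=4)
Line 10: ['journey', 'dust'] (min_width=12, slack=1)
Total lines: 10

Answer: 10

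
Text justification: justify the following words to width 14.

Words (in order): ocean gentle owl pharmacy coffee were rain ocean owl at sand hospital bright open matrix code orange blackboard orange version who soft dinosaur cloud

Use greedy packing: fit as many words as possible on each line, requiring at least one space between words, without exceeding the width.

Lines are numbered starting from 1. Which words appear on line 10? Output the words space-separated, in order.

Line 1: ['ocean', 'gentle'] (min_width=12, slack=2)
Line 2: ['owl', 'pharmacy'] (min_width=12, slack=2)
Line 3: ['coffee', 'were'] (min_width=11, slack=3)
Line 4: ['rain', 'ocean', 'owl'] (min_width=14, slack=0)
Line 5: ['at', 'sand'] (min_width=7, slack=7)
Line 6: ['hospital'] (min_width=8, slack=6)
Line 7: ['bright', 'open'] (min_width=11, slack=3)
Line 8: ['matrix', 'code'] (min_width=11, slack=3)
Line 9: ['orange'] (min_width=6, slack=8)
Line 10: ['blackboard'] (min_width=10, slack=4)
Line 11: ['orange', 'version'] (min_width=14, slack=0)
Line 12: ['who', 'soft'] (min_width=8, slack=6)
Line 13: ['dinosaur', 'cloud'] (min_width=14, slack=0)

Answer: blackboard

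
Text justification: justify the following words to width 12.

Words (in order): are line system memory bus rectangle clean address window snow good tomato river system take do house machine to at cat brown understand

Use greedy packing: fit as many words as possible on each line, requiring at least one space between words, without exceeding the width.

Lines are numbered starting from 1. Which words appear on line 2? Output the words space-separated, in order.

Answer: system

Derivation:
Line 1: ['are', 'line'] (min_width=8, slack=4)
Line 2: ['system'] (min_width=6, slack=6)
Line 3: ['memory', 'bus'] (min_width=10, slack=2)
Line 4: ['rectangle'] (min_width=9, slack=3)
Line 5: ['clean'] (min_width=5, slack=7)
Line 6: ['address'] (min_width=7, slack=5)
Line 7: ['window', 'snow'] (min_width=11, slack=1)
Line 8: ['good', 'tomato'] (min_width=11, slack=1)
Line 9: ['river', 'system'] (min_width=12, slack=0)
Line 10: ['take', 'do'] (min_width=7, slack=5)
Line 11: ['house'] (min_width=5, slack=7)
Line 12: ['machine', 'to'] (min_width=10, slack=2)
Line 13: ['at', 'cat', 'brown'] (min_width=12, slack=0)
Line 14: ['understand'] (min_width=10, slack=2)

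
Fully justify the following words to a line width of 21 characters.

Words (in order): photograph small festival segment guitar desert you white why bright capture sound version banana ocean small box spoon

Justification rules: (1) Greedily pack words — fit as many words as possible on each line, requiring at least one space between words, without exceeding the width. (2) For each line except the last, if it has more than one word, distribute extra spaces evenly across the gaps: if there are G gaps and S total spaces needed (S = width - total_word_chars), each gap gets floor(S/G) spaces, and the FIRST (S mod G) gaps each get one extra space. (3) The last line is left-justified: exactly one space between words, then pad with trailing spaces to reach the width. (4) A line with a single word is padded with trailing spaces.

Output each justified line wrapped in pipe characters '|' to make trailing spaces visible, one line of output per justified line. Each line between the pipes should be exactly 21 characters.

Line 1: ['photograph', 'small'] (min_width=16, slack=5)
Line 2: ['festival', 'segment'] (min_width=16, slack=5)
Line 3: ['guitar', 'desert', 'you'] (min_width=17, slack=4)
Line 4: ['white', 'why', 'bright'] (min_width=16, slack=5)
Line 5: ['capture', 'sound', 'version'] (min_width=21, slack=0)
Line 6: ['banana', 'ocean', 'small'] (min_width=18, slack=3)
Line 7: ['box', 'spoon'] (min_width=9, slack=12)

Answer: |photograph      small|
|festival      segment|
|guitar   desert   you|
|white    why   bright|
|capture sound version|
|banana   ocean  small|
|box spoon            |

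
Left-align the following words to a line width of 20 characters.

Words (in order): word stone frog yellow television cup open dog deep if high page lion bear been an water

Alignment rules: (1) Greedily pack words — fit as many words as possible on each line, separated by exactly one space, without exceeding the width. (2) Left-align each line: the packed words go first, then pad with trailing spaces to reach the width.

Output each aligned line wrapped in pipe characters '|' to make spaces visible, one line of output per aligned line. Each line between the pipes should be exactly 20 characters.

Line 1: ['word', 'stone', 'frog'] (min_width=15, slack=5)
Line 2: ['yellow', 'television'] (min_width=17, slack=3)
Line 3: ['cup', 'open', 'dog', 'deep', 'if'] (min_width=20, slack=0)
Line 4: ['high', 'page', 'lion', 'bear'] (min_width=19, slack=1)
Line 5: ['been', 'an', 'water'] (min_width=13, slack=7)

Answer: |word stone frog     |
|yellow television   |
|cup open dog deep if|
|high page lion bear |
|been an water       |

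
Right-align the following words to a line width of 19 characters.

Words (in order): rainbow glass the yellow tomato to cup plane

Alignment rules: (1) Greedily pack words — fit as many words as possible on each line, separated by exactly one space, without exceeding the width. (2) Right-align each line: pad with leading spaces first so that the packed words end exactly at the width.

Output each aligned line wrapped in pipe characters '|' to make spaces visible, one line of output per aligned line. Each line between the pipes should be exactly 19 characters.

Answer: |  rainbow glass the|
|   yellow tomato to|
|          cup plane|

Derivation:
Line 1: ['rainbow', 'glass', 'the'] (min_width=17, slack=2)
Line 2: ['yellow', 'tomato', 'to'] (min_width=16, slack=3)
Line 3: ['cup', 'plane'] (min_width=9, slack=10)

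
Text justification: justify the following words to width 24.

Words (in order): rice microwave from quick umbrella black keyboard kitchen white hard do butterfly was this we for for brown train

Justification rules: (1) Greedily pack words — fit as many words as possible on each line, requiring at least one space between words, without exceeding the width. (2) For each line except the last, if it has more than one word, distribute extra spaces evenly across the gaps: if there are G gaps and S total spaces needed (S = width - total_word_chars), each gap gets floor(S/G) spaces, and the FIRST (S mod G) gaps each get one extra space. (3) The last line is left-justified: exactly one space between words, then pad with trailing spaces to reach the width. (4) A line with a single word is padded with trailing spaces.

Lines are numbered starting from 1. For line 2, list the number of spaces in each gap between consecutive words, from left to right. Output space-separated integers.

Answer: 3 3

Derivation:
Line 1: ['rice', 'microwave', 'from'] (min_width=19, slack=5)
Line 2: ['quick', 'umbrella', 'black'] (min_width=20, slack=4)
Line 3: ['keyboard', 'kitchen', 'white'] (min_width=22, slack=2)
Line 4: ['hard', 'do', 'butterfly', 'was'] (min_width=21, slack=3)
Line 5: ['this', 'we', 'for', 'for', 'brown'] (min_width=21, slack=3)
Line 6: ['train'] (min_width=5, slack=19)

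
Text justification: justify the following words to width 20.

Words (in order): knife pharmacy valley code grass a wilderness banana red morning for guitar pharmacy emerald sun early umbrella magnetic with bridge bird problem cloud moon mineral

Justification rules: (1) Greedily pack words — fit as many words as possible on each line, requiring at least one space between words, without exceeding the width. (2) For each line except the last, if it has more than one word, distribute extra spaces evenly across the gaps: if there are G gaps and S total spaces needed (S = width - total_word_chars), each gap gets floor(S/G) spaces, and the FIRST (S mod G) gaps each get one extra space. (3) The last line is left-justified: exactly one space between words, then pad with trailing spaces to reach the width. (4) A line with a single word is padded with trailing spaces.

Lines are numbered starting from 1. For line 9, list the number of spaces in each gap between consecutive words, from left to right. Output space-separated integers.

Answer: 2 2

Derivation:
Line 1: ['knife', 'pharmacy'] (min_width=14, slack=6)
Line 2: ['valley', 'code', 'grass', 'a'] (min_width=19, slack=1)
Line 3: ['wilderness', 'banana'] (min_width=17, slack=3)
Line 4: ['red', 'morning', 'for'] (min_width=15, slack=5)
Line 5: ['guitar', 'pharmacy'] (min_width=15, slack=5)
Line 6: ['emerald', 'sun', 'early'] (min_width=17, slack=3)
Line 7: ['umbrella', 'magnetic'] (min_width=17, slack=3)
Line 8: ['with', 'bridge', 'bird'] (min_width=16, slack=4)
Line 9: ['problem', 'cloud', 'moon'] (min_width=18, slack=2)
Line 10: ['mineral'] (min_width=7, slack=13)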